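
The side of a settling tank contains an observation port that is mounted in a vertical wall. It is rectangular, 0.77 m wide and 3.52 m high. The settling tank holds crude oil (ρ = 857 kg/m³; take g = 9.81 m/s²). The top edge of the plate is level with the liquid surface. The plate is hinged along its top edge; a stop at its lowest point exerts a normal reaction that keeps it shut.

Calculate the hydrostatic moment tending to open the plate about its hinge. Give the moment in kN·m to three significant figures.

γ = ρg = 857 × 9.81 / 1000 = 8.40717 kN/m³.
The centroid lies 3.52/2 = 1.76 m below the top edge, so the centroid depth is h_c = 1.76 m.
A = 0.77 × 3.52 = 2.7104 m².
Resultant F = γ·h_c·A = 8.40717 × 1.76 × 2.7104 = 40.1048 kN.
I_c = b·h³/12 = 0.77 × 3.52³/12 = 2.79858 m⁴.
Centre of pressure: y_p = y_c + I_c/(y_c·A) = 1.76 + 2.79858/(1.76 × 2.7104) = 1.76 + 0.586667 = 2.34667 m along the plane.
The resultant acts 1.76 + 0.586667 = 2.34667 m (along the plate) below the hinge at the top edge, so the moment about the hinge is M = F × 2.34667 = 40.1048 × 2.34667 = 94.1127 kN·m.

M ≈ 94.1 kN·m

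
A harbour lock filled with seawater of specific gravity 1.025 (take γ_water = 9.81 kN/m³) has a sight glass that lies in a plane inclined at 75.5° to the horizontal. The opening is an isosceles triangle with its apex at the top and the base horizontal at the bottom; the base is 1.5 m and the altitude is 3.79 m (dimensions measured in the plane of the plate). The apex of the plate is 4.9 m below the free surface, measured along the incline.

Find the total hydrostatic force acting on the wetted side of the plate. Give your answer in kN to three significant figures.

F ≈ 206 kN

γ = 1.025 × 9.81 = 10.05525 kN/m³.
Let θ = 75.5° be the plate's angle to the horizontal; measure y along the incline from where the plane meets the free surface. Vertical depth h = y·sinθ with sinθ = 0.968148.
With the apex up, the centroid sits 2h/3 = 2 × 3.79/3 = 2.52667 m below the apex, so y_c = 4.9 + 2.52667 = 7.42667 m and h_c = 7.42667 × 0.968148 = 7.19012 m.
A = ½ × 1.5 × 3.79 = 2.8425 m².
Resultant F = γ·h_c·A = 10.05525 × 7.19012 × 2.8425 = 205.508 kN.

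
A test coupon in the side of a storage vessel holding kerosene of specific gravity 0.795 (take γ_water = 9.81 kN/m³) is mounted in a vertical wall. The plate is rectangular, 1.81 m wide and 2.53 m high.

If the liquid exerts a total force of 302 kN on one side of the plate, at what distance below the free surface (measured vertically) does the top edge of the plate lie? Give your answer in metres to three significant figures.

d_top ≈ 7.19 m

γ = 0.795 × 9.81 = 7.79895 kN/m³.
A = 1.81 × 2.53 = 4.5793 m².
From F = γ·h_c·A, the centroid depth is h_c = 302/(7.79895 × 4.5793) = 8.45613 m.
The centroid lies 2.53/2 = 1.265 m below the top edge, so the top edge sits at h_top = 8.45613 − 1.265 = 7.19113 m below the surface.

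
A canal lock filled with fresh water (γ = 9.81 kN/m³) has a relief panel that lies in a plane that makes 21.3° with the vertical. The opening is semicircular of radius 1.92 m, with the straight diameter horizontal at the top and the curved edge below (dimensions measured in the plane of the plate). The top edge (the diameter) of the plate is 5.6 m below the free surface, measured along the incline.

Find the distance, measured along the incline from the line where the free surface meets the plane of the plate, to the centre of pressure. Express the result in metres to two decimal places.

γ = 9.81 kN/m³.
The plate makes 21.3° with the vertical, i.e. θ = 90° − 21.3° = 68.7° to the horizontal. Measuring y along the incline from the free-surface line, vertical depth h = y·sinθ with sinθ = 0.931691.
The centroid of a semicircle lies 4r/(3π) = 0.814873 m from the diameter, here below the top edge, so y_c = 5.6 + 0.814873 = 6.41487 m and h_c = 6.41487 × 0.931691 = 5.97668 m.
A = πr²/2 = π × 1.92²/2 = 5.79058 m².
Resultant F = γ·h_c·A = 9.81 × 5.97668 × 5.79058 = 339.509 kN.
I_c = (π/8 − 8/(9π))·r⁴ = 0.109757 × 1.92⁴ = 1.49155 m⁴.
Centre of pressure: y_p = y_c + I_c/(y_c·A) = 6.41487 + 1.49155/(6.41487 × 5.79058) = 6.41487 + 0.0401539 = 6.45502 m along the plane.

y_p = 6.46 m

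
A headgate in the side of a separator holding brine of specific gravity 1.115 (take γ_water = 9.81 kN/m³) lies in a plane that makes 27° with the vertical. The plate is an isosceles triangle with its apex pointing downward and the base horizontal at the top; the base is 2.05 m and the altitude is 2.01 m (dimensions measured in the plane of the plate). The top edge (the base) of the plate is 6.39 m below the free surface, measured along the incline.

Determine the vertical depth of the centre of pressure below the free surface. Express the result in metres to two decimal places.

γ = 1.115 × 9.81 = 10.93815 kN/m³.
The plate makes 27° with the vertical, i.e. θ = 90° − 27° = 63° to the horizontal. Measuring y along the incline from the free-surface line, vertical depth h = y·sinθ with sinθ = 0.891007.
With the apex down, the centroid sits h/3 = 2.01/3 = 0.67 m below the base (the top edge), so y_c = 6.39 + 0.67 = 7.06 m and h_c = 7.06 × 0.891007 = 6.29051 m.
A = ½ × 2.05 × 2.01 = 2.06025 m².
Resultant F = γ·h_c·A = 10.93815 × 6.29051 × 2.06025 = 141.759 kN.
I_c = b·h³/36 = 2.05 × 2.01³/36 = 0.462423 m⁴.
Centre of pressure: y_p = y_c + I_c/(y_c·A) = 7.06 + 0.462423/(7.06 × 2.06025) = 7.06 + 0.0317918 = 7.09179 m along the plane.
Vertically, h_p = y_p·sinθ = 7.09179 × 0.891007 = 6.31883 m.

h_p = 6.32 m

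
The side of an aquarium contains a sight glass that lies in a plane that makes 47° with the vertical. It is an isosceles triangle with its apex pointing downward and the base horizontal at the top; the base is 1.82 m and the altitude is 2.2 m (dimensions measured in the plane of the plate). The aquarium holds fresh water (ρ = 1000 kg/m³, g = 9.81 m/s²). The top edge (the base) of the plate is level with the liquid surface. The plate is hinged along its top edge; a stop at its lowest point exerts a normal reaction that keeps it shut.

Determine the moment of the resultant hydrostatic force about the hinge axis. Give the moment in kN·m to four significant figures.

M ≈ 10.80 kN·m

γ = ρg = 1000 × 9.81 = 9810 N/m³ = 9.81 kN/m³.
The plate makes 47° with the vertical, i.e. θ = 90° − 47° = 43° to the horizontal. Measuring y along the incline from the free-surface line, vertical depth h = y·sinθ with sinθ = 0.681998.
With the apex down, the centroid sits h/3 = 2.2/3 = 0.733333 m below the base (the top edge), so y_c = 0.733333 m and h_c = 0.733333 × 0.681998 = 0.500132 m.
A = ½ × 1.82 × 2.2 = 2.002 m².
Resultant F = γ·h_c·A = 9.81 × 0.500132 × 2.002 = 9.8224 kN.
I_c = b·h³/36 = 1.82 × 2.2³/36 = 0.538316 m⁴.
Centre of pressure: y_p = y_c + I_c/(y_c·A) = 0.733333 + 0.538316/(0.733333 × 2.002) = 0.733333 + 0.366667 = 1.1 m along the plane.
The resultant acts 0.733333 + 0.366667 = 1.1 m (along the plate) below the hinge at the top edge, so the moment about the hinge is M = F × 1.1 = 9.8224 × 1.1 = 10.8046 kN·m.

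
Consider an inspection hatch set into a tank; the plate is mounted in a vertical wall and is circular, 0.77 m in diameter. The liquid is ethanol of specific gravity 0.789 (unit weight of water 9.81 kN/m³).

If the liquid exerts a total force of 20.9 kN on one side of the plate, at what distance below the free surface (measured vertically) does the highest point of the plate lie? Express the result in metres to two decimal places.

γ = 0.789 × 9.81 = 7.74009 kN/m³.
A = π(0.385)² = 0.465663 m².
From F = γ·h_c·A, the centroid depth is h_c = 20.9/(7.74009 × 0.465663) = 5.79867 m.
The centroid is at the centre, 0.385 m below the top of the plate, so the highest point sits at h_top = 5.79867 − 0.385 = 5.41367 m below the surface.

d_top ≈ 5.41 m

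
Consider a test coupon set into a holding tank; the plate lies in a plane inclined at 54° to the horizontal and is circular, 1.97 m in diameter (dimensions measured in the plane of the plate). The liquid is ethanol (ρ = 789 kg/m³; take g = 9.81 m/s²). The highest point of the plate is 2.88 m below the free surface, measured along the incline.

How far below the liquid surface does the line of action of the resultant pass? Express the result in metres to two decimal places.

γ = ρg = 789 × 9.81 / 1000 = 7.74009 kN/m³.
Let θ = 54° be the plate's angle to the horizontal; measure y along the incline from where the plane meets the free surface. Vertical depth h = y·sinθ with sinθ = 0.809017.
The centroid is at the centre, 0.985 m below the top of the plate, so y_c = 2.88 + 0.985 = 3.865 m and h_c = 3.865 × 0.809017 = 3.12685 m.
A = π(0.985)² = 3.04805 m².
Resultant F = γ·h_c·A = 7.74009 × 3.12685 × 3.04805 = 73.7692 kN.
I_c = πr⁴/4 = π × 0.985⁴/4 = 0.739324 m⁴.
Centre of pressure: y_p = y_c + I_c/(y_c·A) = 3.865 + 0.739324/(3.865 × 3.04805) = 3.865 + 0.0627572 = 3.92776 m along the plane.
Vertically, h_p = y_p·sinθ = 3.92776 × 0.809017 = 3.17762 m.

h_p = 3.18 m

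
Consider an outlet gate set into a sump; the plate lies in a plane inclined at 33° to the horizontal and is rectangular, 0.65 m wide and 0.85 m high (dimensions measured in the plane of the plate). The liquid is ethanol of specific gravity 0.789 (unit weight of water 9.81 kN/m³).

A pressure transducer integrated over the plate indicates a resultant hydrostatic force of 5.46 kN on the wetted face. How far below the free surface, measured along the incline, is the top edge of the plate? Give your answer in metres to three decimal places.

γ = 0.789 × 9.81 = 7.74009 kN/m³.
A = 0.65 × 0.85 = 0.5525 m².
From F = γ·h_c·A, the centroid depth is h_c = 5.46/(7.74009 × 0.5525) = 1.27677 m.
Let θ = 33° be the plate's angle to the horizontal; measure y along the incline from where the plane meets the free surface. Vertical depth h = y·sinθ with sinθ = 0.544639.
Along the incline, y_c = h_c/sinθ = 1.27677/0.544639 = 2.34425 m.
The centroid lies 0.85/2 = 0.425 m below the top edge, so the top edge sits at y_top = 2.34425 − 0.425 = 1.91925 m along the incline.

y_top ≈ 1.919 m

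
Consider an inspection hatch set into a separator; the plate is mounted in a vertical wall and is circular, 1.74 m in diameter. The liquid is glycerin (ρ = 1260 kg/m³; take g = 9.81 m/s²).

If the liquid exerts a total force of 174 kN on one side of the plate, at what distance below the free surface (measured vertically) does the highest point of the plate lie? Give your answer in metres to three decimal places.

γ = ρg = 1260 × 9.81 / 1000 = 12.3606 kN/m³.
A = π(0.87)² = 2.37787 m².
From F = γ·h_c·A, the centroid depth is h_c = 174/(12.3606 × 2.37787) = 5.92 m.
The centroid is at the centre, 0.87 m below the top of the plate, so the highest point sits at h_top = 5.92 − 0.87 = 5.05 m below the surface.

d_top ≈ 5.050 m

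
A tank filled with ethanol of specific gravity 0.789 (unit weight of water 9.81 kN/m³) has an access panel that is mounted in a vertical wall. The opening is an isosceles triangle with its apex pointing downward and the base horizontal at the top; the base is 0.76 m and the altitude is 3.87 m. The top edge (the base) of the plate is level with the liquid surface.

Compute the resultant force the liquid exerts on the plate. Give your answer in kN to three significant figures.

F ≈ 14.7 kN

γ = 0.789 × 9.81 = 7.74009 kN/m³.
With the apex down, the centroid sits h/3 = 3.87/3 = 1.29 m below the base (the top edge), so the centroid depth is h_c = 1.29 m.
A = ½ × 0.76 × 3.87 = 1.4706 m².
Resultant F = γ·h_c·A = 7.74009 × 1.29 × 1.4706 = 14.6835 kN.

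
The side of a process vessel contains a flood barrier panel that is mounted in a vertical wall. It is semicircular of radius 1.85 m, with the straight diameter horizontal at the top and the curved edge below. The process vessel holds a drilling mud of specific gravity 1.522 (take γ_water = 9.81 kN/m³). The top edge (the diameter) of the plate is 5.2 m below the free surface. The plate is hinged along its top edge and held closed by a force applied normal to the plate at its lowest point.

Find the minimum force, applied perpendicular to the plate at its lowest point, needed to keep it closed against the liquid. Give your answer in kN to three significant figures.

P ≈ 214 kN

γ = 1.522 × 9.81 = 14.93082 kN/m³.
The centroid of a semicircle lies 4r/(3π) = 0.785164 m from the diameter, here below the top edge, so the centroid depth is h_c = 5.2 + 0.785164 = 5.98516 m.
A = πr²/2 = π × 1.85²/2 = 5.37605 m².
Resultant F = γ·h_c·A = 14.93082 × 5.98516 × 5.37605 = 480.422 kN.
I_c = (π/8 − 8/(9π))·r⁴ = 0.109757 × 1.85⁴ = 1.28564 m⁴.
Centre of pressure: y_p = y_c + I_c/(y_c·A) = 5.98516 + 1.28564/(5.98516 × 5.37605) = 5.98516 + 0.0399558 = 6.02512 m along the plane.
The resultant acts 0.785164 + 0.0399558 = 0.82512 m (along the plate) below the hinge at the top edge, so the moment about the hinge is M = F × 0.82512 = 480.422 × 0.82512 = 396.406 kN·m.
A normal force at the bottom, 1.85 m from the hinge, must supply this moment: P = 396.406/1.85 = 214.274 kN.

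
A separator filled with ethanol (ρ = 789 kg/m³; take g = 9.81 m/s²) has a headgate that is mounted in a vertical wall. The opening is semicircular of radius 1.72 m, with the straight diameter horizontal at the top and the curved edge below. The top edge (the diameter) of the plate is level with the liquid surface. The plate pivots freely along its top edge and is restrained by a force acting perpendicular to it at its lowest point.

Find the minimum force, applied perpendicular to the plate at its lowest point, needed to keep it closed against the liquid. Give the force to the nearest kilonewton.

P ≈ 15 kN

γ = ρg = 789 × 9.81 / 1000 = 7.74009 kN/m³.
The centroid of a semicircle lies 4r/(3π) = 0.729991 m from the diameter, here below the top edge, so the centroid depth is h_c = 0.729991 m.
A = πr²/2 = π × 1.72²/2 = 4.64704 m².
Resultant F = γ·h_c·A = 7.74009 × 0.729991 × 4.64704 = 26.2567 kN.
I_c = (π/8 − 8/(9π))·r⁴ = 0.109757 × 1.72⁴ = 0.960608 m⁴.
Centre of pressure: y_p = y_c + I_c/(y_c·A) = 0.729991 + 0.960608/(0.729991 × 4.64704) = 0.729991 + 0.283173 = 1.01316 m along the plane.
The resultant acts 0.729991 + 0.283173 = 1.01316 m (along the plate) below the hinge at the top edge, so the moment about the hinge is M = F × 1.01316 = 26.2567 × 1.01316 = 26.6022 kN·m.
A normal force at the bottom, 1.72 m from the hinge, must supply this moment: P = 26.6022/1.72 = 15.4664 kN.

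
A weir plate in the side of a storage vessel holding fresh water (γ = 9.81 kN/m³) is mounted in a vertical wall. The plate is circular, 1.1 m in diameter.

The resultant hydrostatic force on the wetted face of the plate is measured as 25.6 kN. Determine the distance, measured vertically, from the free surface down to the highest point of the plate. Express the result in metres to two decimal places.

d_top ≈ 2.20 m

γ = 9.81 kN/m³.
A = π(0.55)² = 0.950332 m².
From F = γ·h_c·A, the centroid depth is h_c = 25.6/(9.81 × 0.950332) = 2.74597 m.
The centroid is at the centre, 0.55 m below the top of the plate, so the highest point sits at h_top = 2.74597 − 0.55 = 2.19597 m below the surface.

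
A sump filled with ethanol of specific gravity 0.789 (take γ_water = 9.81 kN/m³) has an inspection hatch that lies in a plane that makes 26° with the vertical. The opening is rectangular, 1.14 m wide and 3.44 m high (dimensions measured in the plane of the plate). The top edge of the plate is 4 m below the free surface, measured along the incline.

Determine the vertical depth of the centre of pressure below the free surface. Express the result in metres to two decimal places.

h_p = 5.30 m

γ = 0.789 × 9.81 = 7.74009 kN/m³.
The plate makes 26° with the vertical, i.e. θ = 90° − 26° = 64° to the horizontal. Measuring y along the incline from the free-surface line, vertical depth h = y·sinθ with sinθ = 0.898794.
The centroid lies 3.44/2 = 1.72 m below the top edge, so y_c = 4 + 1.72 = 5.72 m and h_c = 5.72 × 0.898794 = 5.1411 m.
A = 1.14 × 3.44 = 3.9216 m².
Resultant F = γ·h_c·A = 7.74009 × 5.1411 × 3.9216 = 156.051 kN.
I_c = b·h³/12 = 1.14 × 3.44³/12 = 3.86722 m⁴.
Centre of pressure: y_p = y_c + I_c/(y_c·A) = 5.72 + 3.86722/(5.72 × 3.9216) = 5.72 + 0.172401 = 5.8924 m along the plane.
Vertically, h_p = y_p·sinθ = 5.8924 × 0.898794 = 5.29605 m.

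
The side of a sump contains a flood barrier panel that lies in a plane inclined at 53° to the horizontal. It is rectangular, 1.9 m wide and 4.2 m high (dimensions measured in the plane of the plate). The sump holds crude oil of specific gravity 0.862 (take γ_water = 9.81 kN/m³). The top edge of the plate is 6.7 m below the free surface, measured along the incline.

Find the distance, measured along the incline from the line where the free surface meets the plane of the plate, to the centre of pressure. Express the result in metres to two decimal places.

y_p = 8.97 m

γ = 0.862 × 9.81 = 8.45622 kN/m³.
Let θ = 53° be the plate's angle to the horizontal; measure y along the incline from where the plane meets the free surface. Vertical depth h = y·sinθ with sinθ = 0.798636.
The centroid lies 4.2/2 = 2.1 m below the top edge, so y_c = 6.7 + 2.1 = 8.8 m and h_c = 8.8 × 0.798636 = 7.028 m.
A = 1.9 × 4.2 = 7.98 m².
Resultant F = γ·h_c·A = 8.45622 × 7.028 × 7.98 = 474.254 kN.
I_c = b·h³/12 = 1.9 × 4.2³/12 = 11.7306 m⁴.
Centre of pressure: y_p = y_c + I_c/(y_c·A) = 8.8 + 11.7306/(8.8 × 7.98) = 8.8 + 0.167045 = 8.96705 m along the plane.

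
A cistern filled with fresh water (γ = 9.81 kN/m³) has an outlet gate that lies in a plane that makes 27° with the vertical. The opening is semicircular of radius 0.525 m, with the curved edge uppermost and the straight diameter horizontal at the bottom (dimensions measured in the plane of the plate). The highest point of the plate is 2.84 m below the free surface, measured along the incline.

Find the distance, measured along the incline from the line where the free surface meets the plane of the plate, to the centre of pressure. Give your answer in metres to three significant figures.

y_p = 3.15 m

γ = 9.81 kN/m³.
The plate makes 27° with the vertical, i.e. θ = 90° − 27° = 63° to the horizontal. Measuring y along the incline from the free-surface line, vertical depth h = y·sinθ with sinθ = 0.891007.
The centroid lies 4r/(3π) = 0.222817 m above the diameter, so r − 4r/(3π) = 0.525 − 0.222817 = 0.302183 m below the topmost point, so y_c = 2.84 + 0.302183 = 3.14218 m and h_c = 3.14218 × 0.891007 = 2.7997 m.
A = πr²/2 = π × 0.525²/2 = 0.432951 m².
Resultant F = γ·h_c·A = 9.81 × 2.7997 × 0.432951 = 11.891 kN.
I_c = (π/8 − 8/(9π))·r⁴ = 0.109757 × 0.525⁴ = 0.00833814 m⁴.
Centre of pressure: y_p = y_c + I_c/(y_c·A) = 3.14218 + 0.00833814/(3.14218 × 0.432951) = 3.14218 + 0.00612914 = 3.14831 m along the plane.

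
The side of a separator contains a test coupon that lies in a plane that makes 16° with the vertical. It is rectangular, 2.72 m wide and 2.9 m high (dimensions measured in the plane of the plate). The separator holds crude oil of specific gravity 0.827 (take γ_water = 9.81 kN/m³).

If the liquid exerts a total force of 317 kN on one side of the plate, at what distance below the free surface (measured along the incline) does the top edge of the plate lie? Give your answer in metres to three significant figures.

γ = 0.827 × 9.81 = 8.11287 kN/m³.
A = 2.72 × 2.9 = 7.888 m².
From F = γ·h_c·A, the centroid depth is h_c = 317/(8.11287 × 7.888) = 4.95356 m.
The plate makes 16° with the vertical, i.e. θ = 90° − 16° = 74° to the horizontal. Measuring y along the incline from the free-surface line, vertical depth h = y·sinθ with sinθ = 0.961262.
Along the incline, y_c = h_c/sinθ = 4.95356/0.961262 = 5.15318 m.
The centroid lies 2.9/2 = 1.45 m below the top edge, so the top edge sits at y_top = 5.15318 − 1.45 = 3.70318 m along the incline.

y_top ≈ 3.70 m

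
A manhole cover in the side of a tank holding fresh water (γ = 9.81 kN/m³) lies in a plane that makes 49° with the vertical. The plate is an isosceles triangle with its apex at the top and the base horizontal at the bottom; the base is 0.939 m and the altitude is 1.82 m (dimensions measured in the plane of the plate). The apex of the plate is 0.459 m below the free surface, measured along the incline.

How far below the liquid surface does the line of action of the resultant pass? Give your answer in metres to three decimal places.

h_p = 1.169 m

γ = 9.81 kN/m³.
The plate makes 49° with the vertical, i.e. θ = 90° − 49° = 41° to the horizontal. Measuring y along the incline from the free-surface line, vertical depth h = y·sinθ with sinθ = 0.656059.
With the apex up, the centroid sits 2h/3 = 2 × 1.82/3 = 1.21333 m below the apex, so y_c = 0.459 + 1.21333 = 1.67233 m and h_c = 1.67233 × 0.656059 = 1.09715 m.
A = ½ × 0.939 × 1.82 = 0.85449 m².
Resultant F = γ·h_c·A = 9.81 × 1.09715 × 0.85449 = 9.19691 kN.
I_c = b·h³/36 = 0.939 × 1.82³/36 = 0.157245 m⁴.
Centre of pressure: y_p = y_c + I_c/(y_c·A) = 1.67233 + 0.157245/(1.67233 × 0.85449) = 1.67233 + 0.110039 = 1.78237 m along the plane.
Vertically, h_p = y_p·sinθ = 1.78237 × 0.656059 = 1.16934 m.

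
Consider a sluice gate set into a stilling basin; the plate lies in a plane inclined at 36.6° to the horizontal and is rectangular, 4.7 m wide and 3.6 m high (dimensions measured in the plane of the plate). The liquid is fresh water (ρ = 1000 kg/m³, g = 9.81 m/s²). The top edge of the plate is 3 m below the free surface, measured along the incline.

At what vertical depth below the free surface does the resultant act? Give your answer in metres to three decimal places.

h_p = 2.996 m

γ = ρg = 1000 × 9.81 = 9810 N/m³ = 9.81 kN/m³.
Let θ = 36.6° be the plate's angle to the horizontal; measure y along the incline from where the plane meets the free surface. Vertical depth h = y·sinθ with sinθ = 0.596225.
The centroid lies 3.6/2 = 1.8 m below the top edge, so y_c = 3 + 1.8 = 4.8 m and h_c = 4.8 × 0.596225 = 2.86188 m.
A = 4.7 × 3.6 = 16.92 m².
Resultant F = γ·h_c·A = 9.81 × 2.86188 × 16.92 = 475.03 kN.
I_c = b·h³/12 = 4.7 × 3.6³/12 = 18.2736 m⁴.
Centre of pressure: y_p = y_c + I_c/(y_c·A) = 4.8 + 18.2736/(4.8 × 16.92) = 4.8 + 0.225 = 5.025 m along the plane.
Vertically, h_p = y_p·sinθ = 5.025 × 0.596225 = 2.99603 m.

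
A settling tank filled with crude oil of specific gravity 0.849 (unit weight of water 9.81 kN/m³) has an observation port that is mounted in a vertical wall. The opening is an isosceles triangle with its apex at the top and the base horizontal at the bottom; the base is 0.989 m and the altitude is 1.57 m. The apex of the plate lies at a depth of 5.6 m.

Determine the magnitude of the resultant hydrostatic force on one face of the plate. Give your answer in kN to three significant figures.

F ≈ 43.0 kN

γ = 0.849 × 9.81 = 8.32869 kN/m³.
With the apex up, the centroid sits 2h/3 = 2 × 1.57/3 = 1.04667 m below the apex, so the centroid depth is h_c = 5.6 + 1.04667 = 6.64667 m.
A = ½ × 0.989 × 1.57 = 0.776365 m².
Resultant F = γ·h_c·A = 8.32869 × 6.64667 × 0.776365 = 42.9781 kN.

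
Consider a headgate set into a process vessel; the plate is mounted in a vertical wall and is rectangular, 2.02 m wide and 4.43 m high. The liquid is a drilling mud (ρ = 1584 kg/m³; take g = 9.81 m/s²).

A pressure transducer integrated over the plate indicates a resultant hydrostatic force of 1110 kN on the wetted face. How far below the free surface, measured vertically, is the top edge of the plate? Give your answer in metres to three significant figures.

γ = ρg = 1584 × 9.81 / 1000 = 15.53904 kN/m³.
A = 2.02 × 4.43 = 8.9486 m².
From F = γ·h_c·A, the centroid depth is h_c = 1110/(15.53904 × 8.9486) = 7.98259 m.
The centroid lies 4.43/2 = 2.215 m below the top edge, so the top edge sits at h_top = 7.98259 − 2.215 = 5.76759 m below the surface.

d_top ≈ 5.77 m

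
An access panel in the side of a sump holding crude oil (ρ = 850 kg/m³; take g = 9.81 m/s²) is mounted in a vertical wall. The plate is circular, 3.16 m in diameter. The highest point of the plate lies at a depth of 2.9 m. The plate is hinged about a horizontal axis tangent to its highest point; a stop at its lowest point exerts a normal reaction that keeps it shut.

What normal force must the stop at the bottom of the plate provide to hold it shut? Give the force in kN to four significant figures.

P ≈ 159.4 kN

γ = ρg = 850 × 9.81 / 1000 = 8.3385 kN/m³.
The centroid is at the centre, 1.58 m below the top of the plate, so the centroid depth is h_c = 2.9 + 1.58 = 4.48 m.
A = π(1.58)² = 7.84267 m².
Resultant F = γ·h_c·A = 8.3385 × 4.48 × 7.84267 = 292.975 kN.
I_c = πr⁴/4 = π × 1.58⁴/4 = 4.89461 m⁴.
Centre of pressure: y_p = y_c + I_c/(y_c·A) = 4.48 + 4.89461/(4.48 × 7.84267) = 4.48 + 0.139308 = 4.61931 m along the plane.
The resultant acts 1.58 + 0.139308 = 1.71931 m (along the plate) below the hinge at the top edge, so the moment about the hinge is M = F × 1.71931 = 292.975 × 1.71931 = 503.715 kN·m.
A normal force at the bottom, 3.16 m from the hinge, must supply this moment: P = 503.715/3.16 = 159.403 kN.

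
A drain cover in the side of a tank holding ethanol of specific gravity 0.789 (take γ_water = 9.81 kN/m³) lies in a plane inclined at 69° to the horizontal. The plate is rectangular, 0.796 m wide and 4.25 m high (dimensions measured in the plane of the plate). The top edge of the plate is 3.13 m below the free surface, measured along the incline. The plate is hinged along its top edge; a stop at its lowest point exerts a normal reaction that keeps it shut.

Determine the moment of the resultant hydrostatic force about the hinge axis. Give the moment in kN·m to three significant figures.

M ≈ 310 kN·m

γ = 0.789 × 9.81 = 7.74009 kN/m³.
Let θ = 69° be the plate's angle to the horizontal; measure y along the incline from where the plane meets the free surface. Vertical depth h = y·sinθ with sinθ = 0.933580.
The centroid lies 4.25/2 = 2.125 m below the top edge, so y_c = 3.13 + 2.125 = 5.255 m and h_c = 5.255 × 0.933580 = 4.90596 m.
A = 0.796 × 4.25 = 3.383 m².
Resultant F = γ·h_c·A = 7.74009 × 4.90596 × 3.383 = 128.461 kN.
I_c = b·h³/12 = 0.796 × 4.25³/12 = 5.09212 m⁴.
Centre of pressure: y_p = y_c + I_c/(y_c·A) = 5.255 + 5.09212/(5.255 × 3.383) = 5.255 + 0.286434 = 5.54143 m along the plane.
The resultant acts 2.125 + 0.286434 = 2.41143 m (along the plate) below the hinge at the top edge, so the moment about the hinge is M = F × 2.41143 = 128.461 × 2.41143 = 309.775 kN·m.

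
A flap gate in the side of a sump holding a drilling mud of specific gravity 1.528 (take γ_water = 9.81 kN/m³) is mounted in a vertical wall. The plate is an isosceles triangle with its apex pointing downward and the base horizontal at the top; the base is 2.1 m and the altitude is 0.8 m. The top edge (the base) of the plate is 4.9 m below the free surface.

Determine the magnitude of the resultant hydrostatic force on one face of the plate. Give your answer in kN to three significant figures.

F ≈ 65.1 kN

γ = 1.528 × 9.81 = 14.98968 kN/m³.
With the apex down, the centroid sits h/3 = 0.8/3 = 0.266667 m below the base (the top edge), so the centroid depth is h_c = 4.9 + 0.266667 = 5.16667 m.
A = ½ × 2.1 × 0.8 = 0.84 m².
Resultant F = γ·h_c·A = 14.98968 × 5.16667 × 0.84 = 65.0553 kN.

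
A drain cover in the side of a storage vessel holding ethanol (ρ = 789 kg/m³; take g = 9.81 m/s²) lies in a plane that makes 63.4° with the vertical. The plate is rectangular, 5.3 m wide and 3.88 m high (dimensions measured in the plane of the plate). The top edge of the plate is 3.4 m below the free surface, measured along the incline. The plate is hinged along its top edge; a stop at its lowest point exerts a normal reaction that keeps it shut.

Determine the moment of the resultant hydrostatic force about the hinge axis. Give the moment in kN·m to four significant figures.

γ = ρg = 789 × 9.81 / 1000 = 7.74009 kN/m³.
The plate makes 63.4° with the vertical, i.e. θ = 90° − 63.4° = 26.6° to the horizontal. Measuring y along the incline from the free-surface line, vertical depth h = y·sinθ with sinθ = 0.447759.
The centroid lies 3.88/2 = 1.94 m below the top edge, so y_c = 3.4 + 1.94 = 5.34 m and h_c = 5.34 × 0.447759 = 2.39103 m.
A = 5.3 × 3.88 = 20.564 m².
Resultant F = γ·h_c·A = 7.74009 × 2.39103 × 20.564 = 380.574 kN.
I_c = b·h³/12 = 5.3 × 3.88³/12 = 25.7982 m⁴.
Centre of pressure: y_p = y_c + I_c/(y_c·A) = 5.34 + 25.7982/(5.34 × 20.564) = 5.34 + 0.234931 = 5.57493 m along the plane.
The resultant acts 1.94 + 0.234931 = 2.17493 m (along the plate) below the hinge at the top edge, so the moment about the hinge is M = F × 2.17493 = 380.574 × 2.17493 = 827.722 kN·m.

M ≈ 827.7 kN·m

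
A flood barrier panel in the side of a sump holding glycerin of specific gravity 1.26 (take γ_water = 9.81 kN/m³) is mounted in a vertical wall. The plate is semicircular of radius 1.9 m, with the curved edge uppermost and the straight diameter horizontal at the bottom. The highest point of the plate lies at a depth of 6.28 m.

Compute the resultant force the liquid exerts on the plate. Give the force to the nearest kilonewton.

F ≈ 517 kN

γ = 1.26 × 9.81 = 12.3606 kN/m³.
The centroid lies 4r/(3π) = 0.806385 m above the diameter, so r − 4r/(3π) = 1.9 − 0.806385 = 1.09361 m below the topmost point, so the centroid depth is h_c = 6.28 + 1.09361 = 7.37361 m.
A = πr²/2 = π × 1.9²/2 = 5.67057 m².
Resultant F = γ·h_c·A = 12.3606 × 7.37361 × 5.67057 = 516.828 kN.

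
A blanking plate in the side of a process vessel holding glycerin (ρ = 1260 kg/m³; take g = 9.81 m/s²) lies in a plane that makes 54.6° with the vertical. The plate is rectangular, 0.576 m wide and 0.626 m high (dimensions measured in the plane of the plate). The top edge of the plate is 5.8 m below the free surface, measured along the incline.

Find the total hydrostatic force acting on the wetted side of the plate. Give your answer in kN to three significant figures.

γ = ρg = 1260 × 9.81 / 1000 = 12.3606 kN/m³.
The plate makes 54.6° with the vertical, i.e. θ = 90° − 54.6° = 35.4° to the horizontal. Measuring y along the incline from the free-surface line, vertical depth h = y·sinθ with sinθ = 0.579281.
The centroid lies 0.626/2 = 0.313 m below the top edge, so y_c = 5.8 + 0.313 = 6.113 m and h_c = 6.113 × 0.579281 = 3.54114 m.
A = 0.576 × 0.626 = 0.360576 m².
Resultant F = γ·h_c·A = 12.3606 × 3.54114 × 0.360576 = 15.7826 kN.

F ≈ 15.8 kN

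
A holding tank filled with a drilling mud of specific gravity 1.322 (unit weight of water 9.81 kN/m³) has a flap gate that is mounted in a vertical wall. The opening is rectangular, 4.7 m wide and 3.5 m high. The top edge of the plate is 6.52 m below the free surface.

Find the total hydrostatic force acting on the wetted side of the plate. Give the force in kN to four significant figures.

γ = 1.322 × 9.81 = 12.96882 kN/m³.
The centroid lies 3.5/2 = 1.75 m below the top edge, so the centroid depth is h_c = 6.52 + 1.75 = 8.27 m.
A = 4.7 × 3.5 = 16.45 m².
Resultant F = γ·h_c·A = 12.96882 × 8.27 × 16.45 = 1764.3 kN.

F ≈ 1764 kN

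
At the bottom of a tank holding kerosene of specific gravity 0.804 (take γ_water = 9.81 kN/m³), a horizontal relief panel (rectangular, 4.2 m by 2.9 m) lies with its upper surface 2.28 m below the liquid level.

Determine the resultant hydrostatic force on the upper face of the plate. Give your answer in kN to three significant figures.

F ≈ 219 kN

γ = 0.804 × 9.81 = 7.88724 kN/m³.
The plate is horizontal, so pressure is uniform at p = γ·h = 7.88724 × 2.28 = 17.9829 kN/m².
A = 4.2 × 2.9 = 12.18 m².
F = p·A = 17.9829 × 12.18 = 219.032 kN.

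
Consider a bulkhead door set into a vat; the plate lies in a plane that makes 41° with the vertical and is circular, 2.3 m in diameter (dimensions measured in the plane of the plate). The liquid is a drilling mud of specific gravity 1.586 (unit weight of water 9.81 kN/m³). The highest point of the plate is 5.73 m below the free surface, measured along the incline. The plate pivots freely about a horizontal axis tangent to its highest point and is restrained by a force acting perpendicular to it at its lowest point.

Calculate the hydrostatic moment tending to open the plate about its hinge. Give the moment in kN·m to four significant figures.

γ = 1.586 × 9.81 = 15.55866 kN/m³.
The plate makes 41° with the vertical, i.e. θ = 90° − 41° = 49° to the horizontal. Measuring y along the incline from the free-surface line, vertical depth h = y·sinθ with sinθ = 0.754710.
The centroid is at the centre, 1.15 m below the top of the plate, so y_c = 5.73 + 1.15 = 6.88 m and h_c = 6.88 × 0.754710 = 5.1924 m.
A = π(1.15)² = 4.15476 m².
Resultant F = γ·h_c·A = 15.55866 × 5.1924 × 4.15476 = 335.65 kN.
I_c = πr⁴/4 = π × 1.15⁴/4 = 1.37367 m⁴.
Centre of pressure: y_p = y_c + I_c/(y_c·A) = 6.88 + 1.37367/(6.88 × 4.15476) = 6.88 + 0.048056 = 6.92806 m along the plane.
The resultant acts 1.15 + 0.048056 = 1.19806 m (along the plate) below the hinge at the top edge, so the moment about the hinge is M = F × 1.19806 = 335.65 × 1.19806 = 402.129 kN·m.

M ≈ 402.1 kN·m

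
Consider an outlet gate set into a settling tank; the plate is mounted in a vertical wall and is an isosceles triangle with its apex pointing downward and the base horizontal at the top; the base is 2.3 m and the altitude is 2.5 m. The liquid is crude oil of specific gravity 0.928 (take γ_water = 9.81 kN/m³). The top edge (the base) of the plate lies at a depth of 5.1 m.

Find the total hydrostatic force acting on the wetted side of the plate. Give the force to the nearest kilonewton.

γ = 0.928 × 9.81 = 9.10368 kN/m³.
With the apex down, the centroid sits h/3 = 2.5/3 = 0.833333 m below the base (the top edge), so the centroid depth is h_c = 5.1 + 0.833333 = 5.93333 m.
A = ½ × 2.3 × 2.5 = 2.875 m².
Resultant F = γ·h_c·A = 9.10368 × 5.93333 × 2.875 = 155.294 kN.

F ≈ 155 kN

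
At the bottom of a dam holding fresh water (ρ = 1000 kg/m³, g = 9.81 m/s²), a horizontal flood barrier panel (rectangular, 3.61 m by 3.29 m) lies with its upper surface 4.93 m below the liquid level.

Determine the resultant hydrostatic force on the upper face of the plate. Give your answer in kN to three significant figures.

γ = ρg = 1000 × 9.81 = 9810 N/m³ = 9.81 kN/m³.
The plate is horizontal, so pressure is uniform at p = γ·h = 9.81 × 4.93 = 48.3633 kN/m².
A = 3.61 × 3.29 = 11.8769 m².
F = p·A = 48.3633 × 11.8769 = 574.406 kN.

F ≈ 574 kN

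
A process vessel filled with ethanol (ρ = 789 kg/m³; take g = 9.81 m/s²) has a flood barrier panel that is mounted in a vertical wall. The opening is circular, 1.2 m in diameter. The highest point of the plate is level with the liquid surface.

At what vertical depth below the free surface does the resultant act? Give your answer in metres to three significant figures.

γ = ρg = 789 × 9.81 / 1000 = 7.74009 kN/m³.
The centroid is at the centre, 0.6 m below the top of the plate, so the centroid depth is h_c = 0.6 m.
A = π(0.6)² = 1.13097 m².
Resultant F = γ·h_c·A = 7.74009 × 0.6 × 1.13097 = 5.25229 kN.
I_c = πr⁴/4 = π × 0.6⁴/4 = 0.101788 m⁴.
Centre of pressure: y_p = y_c + I_c/(y_c·A) = 0.6 + 0.101788/(0.6 × 1.13097) = 0.6 + 0.150001 = 0.750001 m along the plane.

h_p = 0.750 m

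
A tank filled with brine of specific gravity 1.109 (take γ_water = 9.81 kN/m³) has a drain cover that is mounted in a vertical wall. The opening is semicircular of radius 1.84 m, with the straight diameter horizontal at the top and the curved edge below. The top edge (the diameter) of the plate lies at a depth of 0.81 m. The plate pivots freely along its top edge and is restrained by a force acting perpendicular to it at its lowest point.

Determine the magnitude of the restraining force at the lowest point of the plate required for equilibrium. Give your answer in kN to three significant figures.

P ≈ 46.5 kN

γ = 1.109 × 9.81 = 10.87929 kN/m³.
The centroid of a semicircle lies 4r/(3π) = 0.78092 m from the diameter, here below the top edge, so the centroid depth is h_c = 0.81 + 0.78092 = 1.59092 m.
A = πr²/2 = π × 1.84²/2 = 5.31809 m².
Resultant F = γ·h_c·A = 10.87929 × 1.59092 × 5.31809 = 92.0459 kN.
I_c = (π/8 − 8/(9π))·r⁴ = 0.109757 × 1.84⁴ = 1.25807 m⁴.
Centre of pressure: y_p = y_c + I_c/(y_c·A) = 1.59092 + 1.25807/(1.59092 × 5.31809) = 1.59092 + 0.148697 = 1.73962 m along the plane.
The resultant acts 0.78092 + 0.148697 = 0.929617 m (along the plate) below the hinge at the top edge, so the moment about the hinge is M = F × 0.929617 = 92.0459 × 0.929617 = 85.5674 kN·m.
A normal force at the bottom, 1.84 m from the hinge, must supply this moment: P = 85.5674/1.84 = 46.504 kN.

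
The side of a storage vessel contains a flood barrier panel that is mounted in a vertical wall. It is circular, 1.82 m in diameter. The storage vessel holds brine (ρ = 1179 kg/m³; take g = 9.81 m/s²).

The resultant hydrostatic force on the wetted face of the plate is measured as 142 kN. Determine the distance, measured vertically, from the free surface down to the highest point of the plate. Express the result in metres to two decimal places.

d_top ≈ 3.81 m

γ = ρg = 1179 × 9.81 / 1000 = 11.56599 kN/m³.
A = π(0.91)² = 2.60155 m².
From F = γ·h_c·A, the centroid depth is h_c = 142/(11.56599 × 2.60155) = 4.71925 m.
The centroid is at the centre, 0.91 m below the top of the plate, so the highest point sits at h_top = 4.71925 − 0.91 = 3.80925 m below the surface.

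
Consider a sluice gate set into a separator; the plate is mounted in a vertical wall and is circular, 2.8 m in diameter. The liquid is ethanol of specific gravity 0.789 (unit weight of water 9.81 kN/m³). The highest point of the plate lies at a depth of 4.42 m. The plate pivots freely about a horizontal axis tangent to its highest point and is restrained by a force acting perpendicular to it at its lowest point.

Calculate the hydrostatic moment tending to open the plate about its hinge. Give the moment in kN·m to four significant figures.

M ≈ 411.7 kN·m

γ = 0.789 × 9.81 = 7.74009 kN/m³.
The centroid is at the centre, 1.4 m below the top of the plate, so the centroid depth is h_c = 4.42 + 1.4 = 5.82 m.
A = π(1.4)² = 6.15752 m².
Resultant F = γ·h_c·A = 7.74009 × 5.82 × 6.15752 = 277.38 kN.
I_c = πr⁴/4 = π × 1.4⁴/4 = 3.01719 m⁴.
Centre of pressure: y_p = y_c + I_c/(y_c·A) = 5.82 + 3.01719/(5.82 × 6.15752) = 5.82 + 0.0841926 = 5.90419 m along the plane.
The resultant acts 1.4 + 0.0841926 = 1.48419 m (along the plate) below the hinge at the top edge, so the moment about the hinge is M = F × 1.48419 = 277.38 × 1.48419 = 411.685 kN·m.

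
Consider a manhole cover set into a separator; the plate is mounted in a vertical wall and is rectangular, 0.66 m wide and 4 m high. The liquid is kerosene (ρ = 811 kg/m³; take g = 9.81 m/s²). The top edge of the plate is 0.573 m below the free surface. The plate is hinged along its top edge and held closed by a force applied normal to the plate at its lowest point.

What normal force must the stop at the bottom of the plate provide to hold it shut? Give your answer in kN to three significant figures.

P ≈ 34.0 kN

γ = ρg = 811 × 9.81 / 1000 = 7.95591 kN/m³.
The centroid lies 4/2 = 2 m below the top edge, so the centroid depth is h_c = 0.573 + 2 = 2.573 m.
A = 0.66 × 4 = 2.64 m².
Resultant F = γ·h_c·A = 7.95591 × 2.573 × 2.64 = 54.0423 kN.
I_c = b·h³/12 = 0.66 × 4³/12 = 3.52 m⁴.
Centre of pressure: y_p = y_c + I_c/(y_c·A) = 2.573 + 3.52/(2.573 × 2.64) = 2.573 + 0.518202 = 3.0912 m along the plane.
The resultant acts 2 + 0.518202 = 2.5182 m (along the plate) below the hinge at the top edge, so the moment about the hinge is M = F × 2.5182 = 54.0423 × 2.5182 = 136.089 kN·m.
A normal force at the bottom, 4 m from the hinge, must supply this moment: P = 136.089/4 = 34.0222 kN.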